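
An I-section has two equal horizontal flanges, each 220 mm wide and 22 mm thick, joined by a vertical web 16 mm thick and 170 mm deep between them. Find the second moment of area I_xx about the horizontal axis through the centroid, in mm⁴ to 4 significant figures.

I_xx ≈ 9.615 × 10⁷ mm⁴

Treat the section as a set of non-overlapping primitives; coordinates are from the bounding-box lower-left.
Bottom flange: 220 × 22, A = 4 840 mm², y = 11 mm, Ī = 195 213 mm⁴.
Web: 16 × 170, A = 2 720 mm², y = 107 mm, Ī = 6 550 667 mm⁴.
Top flange: 220 × 22, A = 4 840 mm², y = 203 mm, Ī = 195 213 mm⁴.
By symmetry the centroid is at mid-height, ȳ = 107 mm.
Transfer each piece to the horizontal axis through the centroid using Ī + A·d² with d = y − 107:
  bottom flange: d = -96 mm → contributes +44 800 653 mm⁴
  web: d = 0 mm → contributes +6 550 667 mm⁴
  top flange: d = 96 mm → contributes +44 800 653 mm⁴
Total I = 96 151 973 mm⁴.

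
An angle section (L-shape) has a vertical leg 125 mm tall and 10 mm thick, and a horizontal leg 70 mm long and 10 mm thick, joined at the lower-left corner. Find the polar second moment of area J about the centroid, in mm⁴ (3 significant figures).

Split into non-overlapping primitives; take the origin at the lower-left of the bounding box.
Vertical leg: 10 × 125, A = 1 250 mm², y = 62.5 mm, Ī = 1 627 604 mm⁴.
Horizontal leg (remainder): 60 × 10, A = 600 mm², y = 5 mm, Ī = 5 000 mm⁴.
Centroid: ȳ = ΣA·y / ΣA = 43.851 mm.
Transfer each piece to the centroidal x-axis using Ī + A·d² with d = y − 43.851:
  vertical leg: d = 18.649 mm → contributes +2 062 319 mm⁴
  horizontal leg (remainder): d = -38.851 mm → contributes +910 657 mm⁴
Total I = 2 972 976 mm⁴.
For the y-axis: x̄ = 16.351 mm.
Repeating about the centroidal y-axis gives I_y = 687 038 mm⁴.
Polar second moment: J = I_x + I_y = 3 660 014 mm⁴.

J ≈ 3.66 × 10⁶ mm⁴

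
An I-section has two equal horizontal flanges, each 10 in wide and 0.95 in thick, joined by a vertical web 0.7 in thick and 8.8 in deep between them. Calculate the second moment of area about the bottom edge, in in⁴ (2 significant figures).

Treat the section as a set of non-overlapping primitives; coordinates are from the bounding-box lower-left.
Bottom flange: 10 × 0.95, A = 9.5 in², y = 0.475 in, Ī = 0.7145 in⁴.
Web: 0.7 × 8.8, A = 6.16 in², y = 5.35 in, Ī = 39.75 in⁴.
Top flange: 10 × 0.95, A = 9.5 in², y = 10.23 in, Ī = 0.7145 in⁴.
Transfer each piece to the bottom edge using Ī + A·d² with d = y − 0:
  bottom flange: d = 0.475 in → contributes +2.858 in⁴
  web: d = 5.35 in → contributes +216.1 in⁴
  top flange: d = 10.23 in → contributes +993.9 in⁴
Total I = 1 213 in⁴.

I_base ≈ 1200 in⁴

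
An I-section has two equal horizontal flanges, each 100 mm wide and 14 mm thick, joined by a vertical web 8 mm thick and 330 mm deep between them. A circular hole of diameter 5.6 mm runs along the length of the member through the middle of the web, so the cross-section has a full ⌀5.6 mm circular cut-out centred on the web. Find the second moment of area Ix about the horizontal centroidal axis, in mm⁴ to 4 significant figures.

Split into non-overlapping primitives; take the origin at the lower-left of the bounding box.
Bottom flange: 100 × 14, A = 1 400 mm², y = 7 mm, Ī = 22866.7 mm⁴.
Web: 8 × 330, A = 2 640 mm², y = 179 mm, Ī = 23 958 000 mm⁴.
Top flange: 100 × 14, A = 1 400 mm², y = 351 mm, Ī = 22866.7 mm⁴.
Hole (subtracted): ⌀5.6, A = 24.6301 mm², y = 179 mm, Ī = 48.275 mm⁴.
By symmetry the centroid is at mid-height, ȳ = 179 mm.
Transfer each piece to the horizontal centroidal axis using Ī + A·d² with d = y − 179:
  bottom flange: d = -172 mm → contributes +41 440 467 mm⁴
  web: d = 0 mm → contributes +23 958 000 mm⁴
  top flange: d = 172 mm → contributes +41 440 467 mm⁴
  hole: d = 0 mm → contributes −48.275 mm⁴
Total I = 106 838 885 mm⁴.

Ix ≈ 1.068 × 10⁸ mm⁴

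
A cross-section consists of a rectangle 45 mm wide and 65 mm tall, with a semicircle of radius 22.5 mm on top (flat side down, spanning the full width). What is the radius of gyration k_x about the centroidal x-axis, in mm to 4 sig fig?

Break the section into simple shapes (no overlaps), measuring from the bottom-left corner of the bounding box.
Rectangular body: 45 × 65, A = 2 925 mm², y = 32.5 mm, Ī = 1 029 844 mm⁴.
Semicircular cap: semicircle r = 22.5, A = 795.216 mm², y = 74.5493 mm, Ī = 28129.5 mm⁴.
Centroid: ȳ = ΣA·y / ΣA = 41.4883 mm.
Transfer each piece to the centroidal x-axis using Ī + A·d² with d = y − 41.4883:
  rectangular body: d = -8.98826 mm → contributes +1 266 151 mm⁴
  semicircular cap: d = 33.061 mm → contributes +897 326 mm⁴
Total I = 2 163 477 mm⁴.
Radius of gyration: k = √(I/A) = √(2 163 477 / 3720.22) = 24.1153 mm.

k_x ≈ 24.12 mm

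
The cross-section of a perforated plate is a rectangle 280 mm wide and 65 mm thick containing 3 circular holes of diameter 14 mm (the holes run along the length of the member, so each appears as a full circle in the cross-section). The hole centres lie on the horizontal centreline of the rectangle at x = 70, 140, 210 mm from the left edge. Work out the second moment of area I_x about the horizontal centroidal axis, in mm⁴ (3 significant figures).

I_x ≈ 6.40 × 10⁶ mm⁴

Break the section into simple shapes (no overlaps), measuring from the bottom-left corner of the bounding box.
Plate: 280 × 65, A = 18 200 mm², y = 32.5 mm, Ī = 6 407 917 mm⁴.
Hole 1 (subtracted): ⌀14, A = 153.94 mm², y = 32.5 mm, Ī = 1885.7 mm⁴.
Hole 2 (subtracted): ⌀14, A = 153.94 mm², y = 32.5 mm, Ī = 1885.7 mm⁴.
Hole 3 (subtracted): ⌀14, A = 153.94 mm², y = 32.5 mm, Ī = 1885.7 mm⁴.
By symmetry the centroid is at mid-height, ȳ = 32.5 mm.
All pieces are centred on the horizontal centroidal axis, so I = ΣĪ (holes subtracted) = 6 402 259 mm⁴.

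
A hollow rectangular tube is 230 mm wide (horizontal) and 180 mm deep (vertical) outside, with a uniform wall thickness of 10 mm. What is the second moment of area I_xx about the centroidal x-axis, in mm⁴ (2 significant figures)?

I_xx ≈ 4.0 × 10⁷ mm⁴

Break the section into simple shapes (no overlaps), measuring from the bottom-left corner of the bounding box.
Outer rectangle: 230 × 180, A = 41 400 mm², y = 90 mm, Ī = 111 780 000 mm⁴.
Inner void (subtracted): 210 × 160, A = 33 600 mm², y = 90 mm, Ī = 71 680 000 mm⁴.
By symmetry the centroid is at mid-height, ȳ = 90 mm.
All pieces are centred on the centroidal x-axis, so I = ΣĪ (holes subtracted) = 40 100 000 mm⁴.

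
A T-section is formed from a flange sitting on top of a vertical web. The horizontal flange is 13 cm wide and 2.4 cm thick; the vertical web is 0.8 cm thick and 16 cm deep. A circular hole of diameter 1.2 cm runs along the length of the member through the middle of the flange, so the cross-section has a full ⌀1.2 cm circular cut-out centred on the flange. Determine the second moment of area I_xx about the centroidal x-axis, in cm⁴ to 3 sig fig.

I_xx ≈ 1050 cm⁴

Decompose the section into non-overlapping parts with the origin at the bottom-left of its bounding rectangle.
Flange: 13 × 2.4, A = 31.2 cm², y = 17.2 cm, Ī = 14.976 cm⁴.
Web: 0.8 × 16, A = 12.8 cm², y = 8 cm, Ī = 273.07 cm⁴.
Hole (subtracted): ⌀1.2, A = 1.131 cm², y = 17.2 cm, Ī = 0.10179 cm⁴.
Centroid: ȳ = ΣA·y / ΣA = 14.453 cm.
Transfer each piece to the centroidal x-axis using Ī + A·d² with d = y − 14.453:
  flange: d = 2.747 cm → contributes +250.41 cm⁴
  web: d = -6.453 cm → contributes +806.08 cm⁴
  hole: d = 2.747 cm → contributes −8.6359 cm⁴
Total I = 1047.8 cm⁴.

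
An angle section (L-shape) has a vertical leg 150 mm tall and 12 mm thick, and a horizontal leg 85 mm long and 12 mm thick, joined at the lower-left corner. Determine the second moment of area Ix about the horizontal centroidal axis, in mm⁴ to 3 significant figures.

Split into non-overlapping primitives; take the origin at the lower-left of the bounding box.
Vertical leg: 12 × 150, A = 1 800 mm², y = 75 mm, Ī = 3 375 000 mm⁴.
Horizontal leg (remainder): 73 × 12, A = 876 mm², y = 6 mm, Ī = 10 512 mm⁴.
Centroid: ȳ = ΣA·y / ΣA = 52.413 mm.
Transfer each piece to the horizontal centroidal axis using Ī + A·d² with d = y − 52.413:
  vertical leg: d = 22.587 mm → contributes +4 293 347 mm⁴
  horizontal leg (remainder): d = -46.413 mm → contributes +1 897 526 mm⁴
Total I = 6 190 873 mm⁴.

Ix ≈ 6.19 × 10⁶ mm⁴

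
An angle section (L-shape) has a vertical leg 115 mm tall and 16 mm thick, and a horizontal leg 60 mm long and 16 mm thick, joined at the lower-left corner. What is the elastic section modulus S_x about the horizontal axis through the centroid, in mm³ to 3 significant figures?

Decompose the section into non-overlapping parts with the origin at the bottom-left of its bounding rectangle.
Vertical leg: 16 × 115, A = 1 840 mm², y = 57.5 mm, Ī = 2 027 833 mm⁴.
Horizontal leg (remainder): 44 × 16, A = 704 mm², y = 8 mm, Ī = 15 019 mm⁴.
Centroid: ȳ = ΣA·y / ΣA = 43.802 mm.
Transfer each piece to the horizontal axis through the centroid using Ī + A·d² with d = y − 43.802:
  vertical leg: d = 13.698 mm → contributes +2 373 088 mm⁴
  horizontal leg (remainder): d = -35.802 mm → contributes +917 388 mm⁴
Total I = 3 290 476 mm⁴.
Extreme fibre distance c = 71.198 mm; S = I/c = 46 216 mm³.

S_x ≈ 4.62 × 10⁴ mm³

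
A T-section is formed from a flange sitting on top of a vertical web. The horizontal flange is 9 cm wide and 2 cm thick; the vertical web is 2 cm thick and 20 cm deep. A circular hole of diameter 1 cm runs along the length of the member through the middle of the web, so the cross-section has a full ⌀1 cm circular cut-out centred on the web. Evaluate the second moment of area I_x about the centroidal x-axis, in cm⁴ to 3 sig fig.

I_x ≈ 2830 cm⁴

Decompose the section into non-overlapping parts with the origin at the bottom-left of its bounding rectangle.
Flange: 9 × 2, A = 18 cm², y = 21 cm, Ī = 6 cm⁴.
Web: 2 × 20, A = 40 cm², y = 10 cm, Ī = 1333.3 cm⁴.
Hole (subtracted): ⌀1, A = 0.7854 cm², y = 10 cm, Ī = 0.049087 cm⁴.
Centroid: ȳ = ΣA·y / ΣA = 13.461 cm.
Transfer each piece to the centroidal x-axis using Ī + A·d² with d = y − 13.461:
  flange: d = 7.5393 cm → contributes +1029.2 cm⁴
  web: d = -3.4607 cm → contributes +1812.4 cm⁴
  hole: d = -3.4607 cm → contributes −9.4551 cm⁴
Total I = 2832.1 cm⁴.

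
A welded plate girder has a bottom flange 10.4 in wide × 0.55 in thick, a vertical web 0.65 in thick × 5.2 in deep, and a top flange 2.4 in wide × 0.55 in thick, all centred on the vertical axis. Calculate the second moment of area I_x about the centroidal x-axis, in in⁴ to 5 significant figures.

Split into non-overlapping primitives; take the origin at the lower-left of the bounding box.
Bottom plate: 10.4 × 0.55, A = 5.72 in², y = 0.275 in, Ī = 0.1441917 in⁴.
Web plate: 0.65 × 5.2, A = 3.38 in², y = 3.15 in, Ī = 7.616267 in⁴.
Top plate: 2.4 × 0.55, A = 1.32 in², y = 6.025 in, Ī = 0.033275 in⁴.
Centroid: ȳ = ΣA·y / ΣA = 1.935988 in.
Transfer each piece to the centroidal x-axis using Ī + A·d² with d = y − 1.935988:
  bottom plate: d = -1.660988 in → contributes +15.925 in⁴
  web plate: d = 1.214012 in → contributes +12.59779 in⁴
  top plate: d = 4.089012 in → contributes +22.1037 in⁴
Total I = 50.62649 in⁴.

I_x ≈ 50.626 in⁴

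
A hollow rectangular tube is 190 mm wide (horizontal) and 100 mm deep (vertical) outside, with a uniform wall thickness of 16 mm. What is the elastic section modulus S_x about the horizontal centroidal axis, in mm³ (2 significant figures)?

S_x ≈ 2.3 × 10⁵ mm³

Split into non-overlapping primitives; take the origin at the lower-left of the bounding box.
Outer rectangle: 190 × 100, A = 19 000 mm², y = 50 mm, Ī = 15 833 333 mm⁴.
Inner void (subtracted): 158 × 68, A = 10 744 mm², y = 50 mm, Ī = 4 140 021 mm⁴.
By symmetry the centroid is at mid-height, ȳ = 50 mm.
All pieces are centred on the horizontal centroidal axis, so I = ΣĪ (holes subtracted) = 11 693 312 mm⁴.
Extreme fibre distance c = 50 mm; S = I/c = 233 866 mm³.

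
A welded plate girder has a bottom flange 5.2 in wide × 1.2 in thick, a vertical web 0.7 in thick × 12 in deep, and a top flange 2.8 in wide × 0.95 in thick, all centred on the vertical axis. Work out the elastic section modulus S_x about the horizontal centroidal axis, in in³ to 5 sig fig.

S_x ≈ 54.217 in³

Break the section into simple shapes (no overlaps), measuring from the bottom-left corner of the bounding box.
Bottom plate: 5.2 × 1.2, A = 6.24 in², y = 0.6 in, Ī = 0.7488 in⁴.
Web plate: 0.7 × 12, A = 8.4 in², y = 7.2 in, Ī = 100.8 in⁴.
Top plate: 2.8 × 0.95, A = 2.66 in², y = 13.675 in, Ī = 0.2000542 in⁴.
Centroid: ȳ = ΣA·y / ΣA = 5.815 in.
Transfer each piece to the horizontal centroidal axis using Ī + A·d² with d = y − 5.815:
  bottom plate: d = -5.215 in → contributes +170.4532 in⁴
  web plate: d = 1.385 in → contributes +116.9131 in⁴
  top plate: d = 7.86 in → contributes +164.5338 in⁴
Total I = 451.9001 in⁴.
Extreme fibre distance c = 8.335 in; S = I/c = 54.21717 in³.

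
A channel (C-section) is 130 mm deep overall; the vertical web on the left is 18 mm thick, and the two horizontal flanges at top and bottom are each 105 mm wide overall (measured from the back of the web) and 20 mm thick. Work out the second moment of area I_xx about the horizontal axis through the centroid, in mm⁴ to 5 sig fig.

Treat the section as a set of non-overlapping primitives; coordinates are from the bounding-box lower-left.
Web: 18 × 130, A = 2 340 mm², y = 65 mm, Ī = 3 295 500 mm⁴.
Top flange (beyond web): 87 × 20, A = 1 740 mm², y = 120 mm, Ī = 58 000 mm⁴.
Bottom flange (beyond web): 87 × 20, A = 1 740 mm², y = 10 mm, Ī = 58 000 mm⁴.
By symmetry the centroid is at mid-height, ȳ = 65 mm.
Transfer each piece to the horizontal axis through the centroid using Ī + A·d² with d = y − 65:
  web: d = 0 mm → contributes +3 295 500 mm⁴
  top flange (beyond web): d = 55 mm → contributes +5 321 500 mm⁴
  bottom flange (beyond web): d = -55 mm → contributes +5 321 500 mm⁴
Total I = 13 938 500 mm⁴.

I_xx ≈ 1.3939 × 10⁷ mm⁴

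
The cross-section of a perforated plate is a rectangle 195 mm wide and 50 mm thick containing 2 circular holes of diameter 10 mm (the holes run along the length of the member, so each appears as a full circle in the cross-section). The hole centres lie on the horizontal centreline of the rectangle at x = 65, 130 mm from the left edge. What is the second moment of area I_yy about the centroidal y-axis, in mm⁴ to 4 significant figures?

I_yy ≈ 3.073 × 10⁷ mm⁴

Split into non-overlapping primitives; take the origin at the lower-left of the bounding box.
Plate: 195 × 50, A = 9 750 mm², x = 97.5 mm, Ī = 30 895 313 mm⁴.
Hole 1 (subtracted): ⌀10, A = 78.5398 mm², x = 65 mm, Ī = 490.874 mm⁴.
Hole 2 (subtracted): ⌀10, A = 78.5398 mm², x = 130 mm, Ī = 490.874 mm⁴.
By symmetry the centroid is at mid-width, x̄ = 97.5 mm.
Transfer each piece to the centroidal y-axis using Ī + A·d² with d = x − 97.5:
  plate: d = 0 mm → contributes +30 895 313 mm⁴
  hole 1: d = -32.5 mm → contributes −83448.6 mm⁴
  hole 2: d = 32.5 mm → contributes −83448.6 mm⁴
Total I = 30 728 415 mm⁴.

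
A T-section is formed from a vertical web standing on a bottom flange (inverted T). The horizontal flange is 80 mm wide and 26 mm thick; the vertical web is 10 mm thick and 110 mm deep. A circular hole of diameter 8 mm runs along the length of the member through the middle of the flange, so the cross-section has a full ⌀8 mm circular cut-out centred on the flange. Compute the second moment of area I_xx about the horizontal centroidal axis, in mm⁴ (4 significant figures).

Split into non-overlapping primitives; take the origin at the lower-left of the bounding box.
Flange: 80 × 26, A = 2 080 mm², y = 13 mm, Ī = 117 173 mm⁴.
Web: 10 × 110, A = 1 100 mm², y = 81 mm, Ī = 1 109 167 mm⁴.
Hole (subtracted): ⌀8, A = 50.2655 mm², y = 13 mm, Ī = 201.062 mm⁴.
Centroid: ȳ = ΣA·y / ΣA = 36.8998 mm.
Transfer each piece to the horizontal centroidal axis using Ī + A·d² with d = y − 36.8998:
  flange: d = -23.8998 mm → contributes +1 305 269 mm⁴
  web: d = 44.1002 mm → contributes +3 248 478 mm⁴
  hole: d = -23.8998 mm → contributes −28912.7 mm⁴
Total I = 4 524 835 mm⁴.

I_xx ≈ 4.525 × 10⁶ mm⁴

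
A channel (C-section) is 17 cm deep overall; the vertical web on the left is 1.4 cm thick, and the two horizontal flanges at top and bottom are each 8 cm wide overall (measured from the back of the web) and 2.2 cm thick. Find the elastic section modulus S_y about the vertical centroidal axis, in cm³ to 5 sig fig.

Break the section into simple shapes (no overlaps), measuring from the bottom-left corner of the bounding box.
Web: 1.4 × 17, A = 23.8 cm², x = 0.7 cm, Ī = 3.887333 cm⁴.
Top flange (beyond web): 6.6 × 2.2, A = 14.52 cm², x = 4.7 cm, Ī = 52.7076 cm⁴.
Bottom flange (beyond web): 6.6 × 2.2, A = 14.52 cm², x = 4.7 cm, Ī = 52.7076 cm⁴.
Centroid: x̄ = ΣA·x / ΣA = 2.898335 cm.
Transfer each piece to the vertical centroidal axis using Ī + A·d² with d = x − 2.898335:
  web: d = -2.198335 cm → contributes +118.905 cm⁴
  top flange (beyond web): d = 1.801665 cm → contributes +99.83949 cm⁴
  bottom flange (beyond web): d = 1.801665 cm → contributes +99.83949 cm⁴
Total I = 318.584 cm⁴.
Extreme fibre distance c = 5.101665 cm; S = I/c = 62.44706 cm³.

S_y ≈ 62.447 cm³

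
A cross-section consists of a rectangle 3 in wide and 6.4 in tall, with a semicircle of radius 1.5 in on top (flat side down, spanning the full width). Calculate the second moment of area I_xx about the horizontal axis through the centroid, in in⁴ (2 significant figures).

I_xx ≈ 110 in⁴

Decompose the section into non-overlapping parts with the origin at the bottom-left of its bounding rectangle.
Rectangular body: 3 × 6.4, A = 19.2 in², y = 3.2 in, Ī = 65.54 in⁴.
Semicircular cap: semicircle r = 1.5, A = 3.534 in², y = 7.037 in, Ī = 0.5556 in⁴.
Centroid: ȳ = ΣA·y / ΣA = 3.796 in.
Transfer each piece to the horizontal axis through the centroid using Ī + A·d² with d = y − 3.796:
  rectangular body: d = -0.5964 in → contributes +72.37 in⁴
  semicircular cap: d = 3.24 in → contributes +37.66 in⁴
Total I = 110 in⁴.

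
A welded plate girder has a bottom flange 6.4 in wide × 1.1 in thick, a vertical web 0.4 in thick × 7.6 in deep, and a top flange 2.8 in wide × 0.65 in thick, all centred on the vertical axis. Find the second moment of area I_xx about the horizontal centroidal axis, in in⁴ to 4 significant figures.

I_xx ≈ 134.7 in⁴

Break the section into simple shapes (no overlaps), measuring from the bottom-left corner of the bounding box.
Bottom plate: 6.4 × 1.1, A = 7.04 in², y = 0.55 in, Ī = 0.709867 in⁴.
Web plate: 0.4 × 7.6, A = 3.04 in², y = 4.9 in, Ī = 14.6325 in⁴.
Top plate: 2.8 × 0.65, A = 1.82 in², y = 9.025 in, Ī = 0.0640792 in⁴.
Centroid: ȳ = ΣA·y / ΣA = 2.95744 in.
Transfer each piece to the horizontal centroidal axis using Ī + A·d² with d = y − 2.95744:
  bottom plate: d = -2.40744 in → contributes +41.512 in⁴
  web plate: d = 1.94256 in → contributes +26.1041 in⁴
  top plate: d = 6.06756 in → contributes +67.068 in⁴
Total I = 134.684 in⁴.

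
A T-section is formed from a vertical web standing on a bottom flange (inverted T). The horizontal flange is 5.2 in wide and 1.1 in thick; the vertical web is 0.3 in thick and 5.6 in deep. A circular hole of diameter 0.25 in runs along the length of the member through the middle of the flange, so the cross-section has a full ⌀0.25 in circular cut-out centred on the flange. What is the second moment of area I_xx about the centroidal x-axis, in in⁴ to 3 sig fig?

Break the section into simple shapes (no overlaps), measuring from the bottom-left corner of the bounding box.
Flange: 5.2 × 1.1, A = 5.72 in², y = 0.55 in, Ī = 0.57677 in⁴.
Web: 0.3 × 5.6, A = 1.68 in², y = 3.9 in, Ī = 4.3904 in⁴.
Hole (subtracted): ⌀0.25, A = 0.049087 in², y = 0.55 in, Ī = 0.00019175 in⁴.
Centroid: ȳ = ΣA·y / ΣA = 1.3156 in.
Transfer each piece to the centroidal x-axis using Ī + A·d² with d = y − 1.3156:
  flange: d = -0.76562 in → contributes +3.9297 in⁴
  web: d = 2.5844 in → contributes +15.611 in⁴
  hole: d = -0.76562 in → contributes −0.028965 in⁴
Total I = 19.512 in⁴.

I_xx ≈ 19.5 in⁴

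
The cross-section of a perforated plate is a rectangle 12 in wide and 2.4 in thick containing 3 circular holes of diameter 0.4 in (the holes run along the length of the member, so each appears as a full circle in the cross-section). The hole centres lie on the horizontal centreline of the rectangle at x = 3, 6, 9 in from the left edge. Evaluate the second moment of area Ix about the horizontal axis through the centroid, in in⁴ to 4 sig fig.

Ix ≈ 13.82 in⁴

Split into non-overlapping primitives; take the origin at the lower-left of the bounding box.
Plate: 12 × 2.4, A = 28.8 in², y = 1.2 in, Ī = 13.824 in⁴.
Hole 1 (subtracted): ⌀0.4, A = 0.125664 in², y = 1.2 in, Ī = 0.00125664 in⁴.
Hole 2 (subtracted): ⌀0.4, A = 0.125664 in², y = 1.2 in, Ī = 0.00125664 in⁴.
Hole 3 (subtracted): ⌀0.4, A = 0.125664 in², y = 1.2 in, Ī = 0.00125664 in⁴.
By symmetry the centroid is at mid-height, ȳ = 1.2 in.
All pieces are centred on the horizontal axis through the centroid, so I = ΣĪ (holes subtracted) = 13.8202 in⁴.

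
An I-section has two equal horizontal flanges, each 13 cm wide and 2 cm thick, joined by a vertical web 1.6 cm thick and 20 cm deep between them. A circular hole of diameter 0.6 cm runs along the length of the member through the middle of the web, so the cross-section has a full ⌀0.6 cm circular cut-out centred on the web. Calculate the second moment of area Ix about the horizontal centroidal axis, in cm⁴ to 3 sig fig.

Ix ≈ 7380 cm⁴

Split into non-overlapping primitives; take the origin at the lower-left of the bounding box.
Bottom flange: 13 × 2, A = 26 cm², y = 1 cm, Ī = 8.6667 cm⁴.
Web: 1.6 × 20, A = 32 cm², y = 12 cm, Ī = 1066.7 cm⁴.
Top flange: 13 × 2, A = 26 cm², y = 23 cm, Ī = 8.6667 cm⁴.
Hole (subtracted): ⌀0.6, A = 0.28274 cm², y = 12 cm, Ī = 0.0063617 cm⁴.
By symmetry the centroid is at mid-height, ȳ = 12 cm.
Transfer each piece to the horizontal centroidal axis using Ī + A·d² with d = y − 12:
  bottom flange: d = -11 cm → contributes +3154.7 cm⁴
  web: d = 0 cm → contributes +1066.7 cm⁴
  top flange: d = 11 cm → contributes +3154.7 cm⁴
  hole: d = 0 cm → contributes −0.0063617 cm⁴
Total I = 7 376 cm⁴.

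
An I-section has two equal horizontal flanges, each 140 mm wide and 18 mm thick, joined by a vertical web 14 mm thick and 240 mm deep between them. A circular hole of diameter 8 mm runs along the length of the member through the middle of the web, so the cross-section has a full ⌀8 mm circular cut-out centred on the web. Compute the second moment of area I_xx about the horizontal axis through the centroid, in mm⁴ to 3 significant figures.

Decompose the section into non-overlapping parts with the origin at the bottom-left of its bounding rectangle.
Bottom flange: 140 × 18, A = 2 520 mm², y = 9 mm, Ī = 68 040 mm⁴.
Web: 14 × 240, A = 3 360 mm², y = 138 mm, Ī = 16 128 000 mm⁴.
Top flange: 140 × 18, A = 2 520 mm², y = 267 mm, Ī = 68 040 mm⁴.
Hole (subtracted): ⌀8, A = 50.265 mm², y = 138 mm, Ī = 201.06 mm⁴.
By symmetry the centroid is at mid-height, ȳ = 138 mm.
Transfer each piece to the horizontal axis through the centroid using Ī + A·d² with d = y − 138:
  bottom flange: d = -129 mm → contributes +42 003 360 mm⁴
  web: d = 0 mm → contributes +16 128 000 mm⁴
  top flange: d = 129 mm → contributes +42 003 360 mm⁴
  hole: d = 0 mm → contributes −201.06 mm⁴
Total I = 100 134 519 mm⁴.

I_xx ≈ 1.00 × 10⁸ mm⁴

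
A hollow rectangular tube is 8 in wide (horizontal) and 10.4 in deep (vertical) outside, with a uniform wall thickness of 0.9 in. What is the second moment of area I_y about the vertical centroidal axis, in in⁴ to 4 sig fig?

Decompose the section into non-overlapping parts with the origin at the bottom-left of its bounding rectangle.
Outer rectangle: 8 × 10.4, A = 83.2 in², x = 4 in, Ī = 443.733 in⁴.
Inner void (subtracted): 6.2 × 8.6, A = 53.32 in², x = 4 in, Ī = 170.802 in⁴.
By symmetry the centroid is at mid-width, x̄ = 4 in.
All pieces are centred on the vertical centroidal axis, so I = ΣĪ (holes subtracted) = 272.932 in⁴.

I_y ≈ 272.9 in⁴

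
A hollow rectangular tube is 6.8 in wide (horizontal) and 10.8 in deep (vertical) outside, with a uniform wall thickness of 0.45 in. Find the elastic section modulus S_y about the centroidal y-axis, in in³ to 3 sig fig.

Decompose the section into non-overlapping parts with the origin at the bottom-left of its bounding rectangle.
Outer rectangle: 6.8 × 10.8, A = 73.44 in², x = 3.4 in, Ī = 282.99 in⁴.
Inner void (subtracted): 5.9 × 9.9, A = 58.41 in², x = 3.4 in, Ī = 169.44 in⁴.
By symmetry the centroid is at mid-width, x̄ = 3.4 in.
All pieces are centred on the centroidal y-axis, so I = ΣĪ (holes subtracted) = 113.55 in⁴.
Extreme fibre distance c = 3.4 in; S = I/c = 33.397 in³.

S_y ≈ 33.4 in³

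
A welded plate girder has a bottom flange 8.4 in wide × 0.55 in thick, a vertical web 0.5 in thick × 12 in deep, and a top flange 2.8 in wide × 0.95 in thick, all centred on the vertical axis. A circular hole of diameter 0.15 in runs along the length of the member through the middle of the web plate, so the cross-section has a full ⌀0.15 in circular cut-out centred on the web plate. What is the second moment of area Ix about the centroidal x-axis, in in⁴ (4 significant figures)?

Treat the section as a set of non-overlapping primitives; coordinates are from the bounding-box lower-left.
Bottom plate: 8.4 × 0.55, A = 4.62 in², y = 0.275 in, Ī = 0.116463 in⁴.
Web plate: 0.5 × 12, A = 6 in², y = 6.55 in, Ī = 72 in⁴.
Top plate: 2.8 × 0.95, A = 2.66 in², y = 13.025 in, Ī = 0.200054 in⁴.
Hole (subtracted): ⌀0.15, A = 0.0176715 in², y = 6.55 in, Ī = 0.0000248505 in⁴.
Centroid: ȳ = ΣA·y / ΣA = 5.66275 in.
Transfer each piece to the centroidal x-axis using Ī + A·d² with d = y − 5.66275:
  bottom plate: d = -5.38775 in → contributes +134.225 in⁴
  web plate: d = 0.88725 in → contributes +76.7233 in⁴
  top plate: d = 7.36225 in → contributes +144.379 in⁴
  hole: d = 0.88725 in → contributes −0.013936 in⁴
Total I = 355.314 in⁴.

Ix ≈ 355.3 in⁴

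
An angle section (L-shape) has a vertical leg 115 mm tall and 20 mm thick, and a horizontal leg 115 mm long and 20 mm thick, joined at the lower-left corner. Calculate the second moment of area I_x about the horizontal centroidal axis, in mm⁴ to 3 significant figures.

I_x ≈ 4.95 × 10⁶ mm⁴

Split into non-overlapping primitives; take the origin at the lower-left of the bounding box.
Vertical leg: 20 × 115, A = 2 300 mm², y = 57.5 mm, Ī = 2 534 792 mm⁴.
Horizontal leg (remainder): 95 × 20, A = 1 900 mm², y = 10 mm, Ī = 63 333 mm⁴.
Centroid: ȳ = ΣA·y / ΣA = 36.012 mm.
Transfer each piece to the horizontal centroidal axis using Ī + A·d² with d = y − 36.012:
  vertical leg: d = 21.488 mm → contributes +3 596 790 mm⁴
  horizontal leg (remainder): d = -26.012 mm → contributes +1 348 910 mm⁴
Total I = 4 945 699 mm⁴.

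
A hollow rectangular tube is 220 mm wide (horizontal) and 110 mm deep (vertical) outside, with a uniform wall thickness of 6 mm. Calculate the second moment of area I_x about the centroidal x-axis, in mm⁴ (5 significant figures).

I_x ≈ 8.0877 × 10⁶ mm⁴

Decompose the section into non-overlapping parts with the origin at the bottom-left of its bounding rectangle.
Outer rectangle: 220 × 110, A = 24 200 mm², y = 55 mm, Ī = 24 401 667 mm⁴.
Inner void (subtracted): 208 × 98, A = 20 384 mm², y = 55 mm, Ī = 16 313 995 mm⁴.
By symmetry the centroid is at mid-height, ȳ = 55 mm.
All pieces are centred on the centroidal x-axis, so I = ΣĪ (holes subtracted) = 8 087 672 mm⁴.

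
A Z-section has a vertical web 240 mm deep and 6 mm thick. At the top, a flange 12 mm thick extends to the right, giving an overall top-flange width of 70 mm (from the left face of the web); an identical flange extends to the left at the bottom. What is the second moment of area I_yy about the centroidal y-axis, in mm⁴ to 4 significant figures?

Break the section into simple shapes (no overlaps), measuring from the bottom-left corner of the bounding box.
Web: 6 × 240, A = 1 440 mm², x = 67 mm, Ī = 4 320 mm⁴.
Top flange (beyond web): 64 × 12, A = 768 mm², x = 102 mm, Ī = 262 144 mm⁴.
Bottom flange (beyond web): 64 × 12, A = 768 mm², x = 32 mm, Ī = 262 144 mm⁴.
Centroid: x̄ = ΣA·x / ΣA = 67 mm.
Transfer each piece to the centroidal y-axis using Ī + A·d² with d = x − 67:
  web: d = 0 mm → contributes +4 320 mm⁴
  top flange (beyond web): d = 35 mm → contributes +1 202 944 mm⁴
  bottom flange (beyond web): d = -35 mm → contributes +1 202 944 mm⁴
Total I = 2 410 208 mm⁴.

I_yy ≈ 2.410 × 10⁶ mm⁴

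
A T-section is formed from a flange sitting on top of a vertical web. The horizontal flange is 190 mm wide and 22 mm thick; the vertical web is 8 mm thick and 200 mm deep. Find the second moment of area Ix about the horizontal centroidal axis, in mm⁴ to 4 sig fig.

Ix ≈ 1.976 × 10⁷ mm⁴

Decompose the section into non-overlapping parts with the origin at the bottom-left of its bounding rectangle.
Flange: 190 × 22, A = 4 180 mm², y = 211 mm, Ī = 168 593 mm⁴.
Web: 8 × 200, A = 1 600 mm², y = 100 mm, Ī = 5 333 333 mm⁴.
Centroid: ȳ = ΣA·y / ΣA = 180.273 mm.
Transfer each piece to the horizontal centroidal axis using Ī + A·d² with d = y − 180.273:
  flange: d = 30.7266 mm → contributes +4 115 043 mm⁴
  web: d = -80.2734 mm → contributes +15 643 432 mm⁴
Total I = 19 758 475 mm⁴.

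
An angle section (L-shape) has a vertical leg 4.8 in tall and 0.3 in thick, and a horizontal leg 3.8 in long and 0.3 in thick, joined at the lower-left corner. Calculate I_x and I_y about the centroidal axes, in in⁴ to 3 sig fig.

Split into non-overlapping primitives; take the origin at the lower-left of the bounding box.
Vertical leg: 0.3 × 4.8, A = 1.44 in², y = 2.4 in, Ī = 2.7648 in⁴.
Horizontal leg (remainder): 3.5 × 0.3, A = 1.05 in², y = 0.15 in, Ī = 0.007875 in⁴.
Centroid: ȳ = ΣA·y / ΣA = 1.4512 in.
Transfer each piece to the centroidal x-axis using Ī + A·d² with d = y − 1.4512:
  vertical leg: d = 0.9488 in → contributes +4.0611 in⁴
  horizontal leg (remainder): d = -1.3012 in → contributes +1.7857 in⁴
Total I = 5.8468 in⁴.
For the y-axis: x̄ = 0.9512 in.
Repeating about the centroidal y-axis gives I_y = 3.2748 in⁴.

I_x ≈ 5.85 in⁴, I_y ≈ 3.27 in⁴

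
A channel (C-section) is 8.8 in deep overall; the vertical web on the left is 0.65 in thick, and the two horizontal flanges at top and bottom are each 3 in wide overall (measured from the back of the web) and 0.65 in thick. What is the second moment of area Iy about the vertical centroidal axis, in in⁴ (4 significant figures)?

Iy ≈ 6.088 in⁴

Treat the section as a set of non-overlapping primitives; coordinates are from the bounding-box lower-left.
Web: 0.65 × 8.8, A = 5.72 in², x = 0.325 in, Ī = 0.201392 in⁴.
Top flange (beyond web): 2.35 × 0.65, A = 1.5275 in², x = 1.825 in, Ī = 0.702968 in⁴.
Bottom flange (beyond web): 2.35 × 0.65, A = 1.5275 in², x = 1.825 in, Ī = 0.702968 in⁴.
Centroid: x̄ = ΣA·x / ΣA = 0.847222 in.
Transfer each piece to the vertical centroidal axis using Ī + A·d² with d = x − 0.847222:
  web: d = -0.522222 in → contributes +1.76133 in⁴
  top flange (beyond web): d = 0.977778 in → contributes +2.16333 in⁴
  bottom flange (beyond web): d = 0.977778 in → contributes +2.16333 in⁴
Total I = 6.08799 in⁴.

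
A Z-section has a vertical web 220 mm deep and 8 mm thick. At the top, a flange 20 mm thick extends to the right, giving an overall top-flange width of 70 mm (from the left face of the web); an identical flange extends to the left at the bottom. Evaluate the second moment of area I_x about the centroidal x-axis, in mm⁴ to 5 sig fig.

Break the section into simple shapes (no overlaps), measuring from the bottom-left corner of the bounding box.
Web: 8 × 220, A = 1 760 mm², y = 110 mm, Ī = 7 098 667 mm⁴.
Top flange (beyond web): 62 × 20, A = 1 240 mm², y = 210 mm, Ī = 41333.33 mm⁴.
Bottom flange (beyond web): 62 × 20, A = 1 240 mm², y = 10 mm, Ī = 41333.33 mm⁴.
Centroid: ȳ = ΣA·y / ΣA = 110 mm.
Transfer each piece to the centroidal x-axis using Ī + A·d² with d = y − 110:
  web: d = 0 mm → contributes +7 098 667 mm⁴
  top flange (beyond web): d = 100 mm → contributes +12 441 333 mm⁴
  bottom flange (beyond web): d = -100 mm → contributes +12 441 333 mm⁴
Total I = 31 981 333 mm⁴.

I_x ≈ 3.1981 × 10⁷ mm⁴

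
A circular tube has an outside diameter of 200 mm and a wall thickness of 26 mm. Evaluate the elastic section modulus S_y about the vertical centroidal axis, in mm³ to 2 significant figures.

S_y ≈ 5.5 × 10⁵ mm³

Treat the section as a set of non-overlapping primitives; coordinates are from the bounding-box lower-left.
Outer circle: ⌀200, A = 31 416 mm², x = 100 mm, Ī = 78 539 816 mm⁴.
Bore (subtracted): ⌀148, A = 17 203 mm², x = 100 mm, Ī = 23 551 402 mm⁴.
By symmetry the centroid is at mid-width, x̄ = 100 mm.
All pieces are centred on the vertical centroidal axis, so I = ΣĪ (holes subtracted) = 54 988 415 mm⁴.
Extreme fibre distance c = 100 mm; S = I/c = 549 884 mm³.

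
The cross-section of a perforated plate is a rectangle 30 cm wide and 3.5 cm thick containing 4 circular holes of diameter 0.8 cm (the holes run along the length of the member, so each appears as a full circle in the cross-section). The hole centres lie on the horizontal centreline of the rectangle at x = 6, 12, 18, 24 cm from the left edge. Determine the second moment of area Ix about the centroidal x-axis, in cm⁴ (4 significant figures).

Treat the section as a set of non-overlapping primitives; coordinates are from the bounding-box lower-left.
Plate: 30 × 3.5, A = 105 cm², y = 1.75 cm, Ī = 107.188 cm⁴.
Hole 1 (subtracted): ⌀0.8, A = 0.502655 cm², y = 1.75 cm, Ī = 0.0201062 cm⁴.
Hole 2 (subtracted): ⌀0.8, A = 0.502655 cm², y = 1.75 cm, Ī = 0.0201062 cm⁴.
Hole 3 (subtracted): ⌀0.8, A = 0.502655 cm², y = 1.75 cm, Ī = 0.0201062 cm⁴.
Hole 4 (subtracted): ⌀0.8, A = 0.502655 cm², y = 1.75 cm, Ī = 0.0201062 cm⁴.
By symmetry the centroid is at mid-height, ȳ = 1.75 cm.
All pieces are centred on the centroidal x-axis, so I = ΣĪ (holes subtracted) = 107.107 cm⁴.

Ix ≈ 107.1 cm⁴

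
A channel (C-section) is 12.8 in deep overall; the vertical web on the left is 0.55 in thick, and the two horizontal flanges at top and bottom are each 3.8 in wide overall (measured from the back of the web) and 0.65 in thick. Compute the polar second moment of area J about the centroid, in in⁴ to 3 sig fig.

Break the section into simple shapes (no overlaps), measuring from the bottom-left corner of the bounding box.
Web: 0.55 × 12.8, A = 7.04 in², y = 6.4 in, Ī = 96.119 in⁴.
Top flange (beyond web): 3.25 × 0.65, A = 2.1125 in², y = 12.475 in, Ī = 0.074378 in⁴.
Bottom flange (beyond web): 3.25 × 0.65, A = 2.1125 in², y = 0.325 in, Ī = 0.074378 in⁴.
By symmetry the centroid is at mid-height, ȳ = 6.4 in.
Transfer each piece to the centroidal x-axis using Ī + A·d² with d = y − 6.4:
  web: d = 0 in → contributes +96.119 in⁴
  top flange (beyond web): d = 6.075 in → contributes +78.038 in⁴
  bottom flange (beyond web): d = -6.075 in → contributes +78.038 in⁴
Total I = 252.19 in⁴.
For the y-axis: x̄ = 0.98761 in.
Repeating about the centroidal y-axis gives I_y = 13.428 in⁴.
Polar second moment: J = I_x + I_y = 265.62 in⁴.

J ≈ 266 in⁴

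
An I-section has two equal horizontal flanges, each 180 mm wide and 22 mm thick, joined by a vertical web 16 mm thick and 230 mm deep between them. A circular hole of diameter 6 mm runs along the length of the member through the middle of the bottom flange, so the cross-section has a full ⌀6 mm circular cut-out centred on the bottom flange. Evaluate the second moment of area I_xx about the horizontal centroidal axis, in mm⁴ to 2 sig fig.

Treat the section as a set of non-overlapping primitives; coordinates are from the bounding-box lower-left.
Bottom flange: 180 × 22, A = 3 960 mm², y = 11 mm, Ī = 159 720 mm⁴.
Web: 16 × 230, A = 3 680 mm², y = 137 mm, Ī = 16 222 667 mm⁴.
Top flange: 180 × 22, A = 3 960 mm², y = 263 mm, Ī = 159 720 mm⁴.
Hole (subtracted): ⌀6, A = 28.27 mm², y = 11 mm, Ī = 63.62 mm⁴.
Centroid: ȳ = ΣA·y / ΣA = 137.3 mm.
Transfer each piece to the horizontal centroidal axis using Ī + A·d² with d = y − 137.3:
  bottom flange: d = -126.3 mm → contributes +63 336 283 mm⁴
  web: d = -0.3079 mm → contributes +16 223 015 mm⁴
  top flange: d = 125.7 mm → contributes +62 721 828 mm⁴
  hole: d = -126.3 mm → contributes −451 143 mm⁴
Total I = 141 829 983 mm⁴.

I_xx ≈ 1.4 × 10⁸ mm⁴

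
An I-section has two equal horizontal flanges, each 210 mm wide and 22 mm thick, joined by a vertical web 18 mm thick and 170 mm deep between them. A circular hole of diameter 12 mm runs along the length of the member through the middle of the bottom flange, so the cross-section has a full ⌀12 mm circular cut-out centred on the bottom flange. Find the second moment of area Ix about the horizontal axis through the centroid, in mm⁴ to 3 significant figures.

Ix ≈ 9.18 × 10⁷ mm⁴

Split into non-overlapping primitives; take the origin at the lower-left of the bounding box.
Bottom flange: 210 × 22, A = 4 620 mm², y = 11 mm, Ī = 186 340 mm⁴.
Web: 18 × 170, A = 3 060 mm², y = 107 mm, Ī = 7 369 500 mm⁴.
Top flange: 210 × 22, A = 4 620 mm², y = 203 mm, Ī = 186 340 mm⁴.
Hole (subtracted): ⌀12, A = 113.1 mm², y = 11 mm, Ī = 1017.9 mm⁴.
Centroid: ȳ = ΣA·y / ΣA = 107.89 mm.
Transfer each piece to the horizontal axis through the centroid using Ī + A·d² with d = y − 107.89:
  bottom flange: d = -96.891 mm → contributes +43 558 193 mm⁴
  web: d = -0.8909 mm → contributes +7 371 929 mm⁴
  top flange: d = 95.109 mm → contributes +41 977 661 mm⁴
  hole: d = -96.891 mm → contributes −1 062 758 mm⁴
Total I = 91 845 024 mm⁴.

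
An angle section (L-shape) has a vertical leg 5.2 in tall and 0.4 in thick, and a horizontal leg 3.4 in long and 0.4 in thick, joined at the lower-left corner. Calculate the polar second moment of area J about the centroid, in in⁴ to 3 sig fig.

J ≈ 12.2 in⁴

Split into non-overlapping primitives; take the origin at the lower-left of the bounding box.
Vertical leg: 0.4 × 5.2, A = 2.08 in², y = 2.6 in, Ī = 4.6869 in⁴.
Horizontal leg (remainder): 3 × 0.4, A = 1.2 in², y = 0.2 in, Ī = 0.016 in⁴.
Centroid: ȳ = ΣA·y / ΣA = 1.722 in.
Transfer each piece to the centroidal x-axis using Ī + A·d² with d = y − 1.722:
  vertical leg: d = 0.87805 in → contributes +6.2906 in⁴
  horizontal leg (remainder): d = -1.522 in → contributes +2.7956 in⁴
Total I = 9.0862 in⁴.
For the y-axis: x̄ = 0.82195 in.
Repeating about the centroidal y-axis gives I_y = 3.127 in⁴.
Polar second moment: J = I_x + I_y = 12.213 in⁴.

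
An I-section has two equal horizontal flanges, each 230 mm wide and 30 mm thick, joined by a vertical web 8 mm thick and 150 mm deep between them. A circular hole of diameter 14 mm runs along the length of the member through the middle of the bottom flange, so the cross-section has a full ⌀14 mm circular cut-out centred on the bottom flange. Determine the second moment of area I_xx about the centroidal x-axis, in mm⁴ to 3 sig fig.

Treat the section as a set of non-overlapping primitives; coordinates are from the bounding-box lower-left.
Bottom flange: 230 × 30, A = 6 900 mm², y = 15 mm, Ī = 517 500 mm⁴.
Web: 8 × 150, A = 1 200 mm², y = 105 mm, Ī = 2 250 000 mm⁴.
Top flange: 230 × 30, A = 6 900 mm², y = 195 mm, Ī = 517 500 mm⁴.
Hole (subtracted): ⌀14, A = 153.94 mm², y = 15 mm, Ī = 1885.7 mm⁴.
Centroid: ȳ = ΣA·y / ΣA = 105.93 mm.
Transfer each piece to the centroidal x-axis using Ī + A·d² with d = y − 105.93:
  bottom flange: d = -90.933 mm → contributes +57 572 550 mm⁴
  web: d = -0.93321 mm → contributes +2 251 045 mm⁴
  top flange: d = 89.067 mm → contributes +55 254 468 mm⁴
  hole: d = -90.933 mm → contributes −1 274 776 mm⁴
Total I = 113 803 287 mm⁴.

I_xx ≈ 1.14 × 10⁸ mm⁴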